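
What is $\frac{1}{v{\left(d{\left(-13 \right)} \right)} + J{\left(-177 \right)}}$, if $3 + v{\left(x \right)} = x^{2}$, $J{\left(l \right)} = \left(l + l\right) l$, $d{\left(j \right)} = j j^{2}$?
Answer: $\frac{1}{4889464} \approx 2.0452 \cdot 10^{-7}$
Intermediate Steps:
$d{\left(j \right)} = j^{3}$
$J{\left(l \right)} = 2 l^{2}$ ($J{\left(l \right)} = 2 l l = 2 l^{2}$)
$v{\left(x \right)} = -3 + x^{2}$
$\frac{1}{v{\left(d{\left(-13 \right)} \right)} + J{\left(-177 \right)}} = \frac{1}{\left(-3 + \left(\left(-13\right)^{3}\right)^{2}\right) + 2 \left(-177\right)^{2}} = \frac{1}{\left(-3 + \left(-2197\right)^{2}\right) + 2 \cdot 31329} = \frac{1}{\left(-3 + 4826809\right) + 62658} = \frac{1}{4826806 + 62658} = \frac{1}{4889464}$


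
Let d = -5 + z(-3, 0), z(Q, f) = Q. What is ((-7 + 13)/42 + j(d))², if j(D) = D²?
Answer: 201601/49 ≈ 4114.3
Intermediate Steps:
d = -8 (d = -5 - 3 = -8)
((-7 + 13)/42 + j(d))² = ((-7 + 13)/42 + (-8)²)² = (6*(1/42) + 64)² = (⅐ + 64)² = (449/7)² = 201601/49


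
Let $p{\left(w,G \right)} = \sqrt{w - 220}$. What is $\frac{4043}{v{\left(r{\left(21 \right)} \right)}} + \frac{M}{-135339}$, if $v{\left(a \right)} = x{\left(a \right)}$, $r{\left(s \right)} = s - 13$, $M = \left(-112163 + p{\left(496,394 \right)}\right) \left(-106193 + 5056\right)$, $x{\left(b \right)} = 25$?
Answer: $- \frac{283048557698}{3383475} + \frac{202274 \sqrt{69}}{135339} \approx -83644.0$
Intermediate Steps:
$p{\left(w,G \right)} = \sqrt{-220 + w}$
$M = 11343829331 - 202274 \sqrt{69}$ ($M = \left(-112163 + \sqrt{-220 + 496}\right) \left(-106193 + 5056\right) = \left(-112163 + \sqrt{276}\right) \left(-101137\right) = \left(-112163 + 2 \sqrt{69}\right) \left(-101137\right) = 11343829331 - 202274 \sqrt{69} \approx 1.1342 \cdot 10^{10}$)
$r{\left(s \right)} = -13 + s$ ($r{\left(s \right)} = s - 13 = -13 + s$)
$v{\left(a \right)} = 25$
$\frac{4043}{v{\left(r{\left(21 \right)} \right)}} + \frac{M}{-135339} = \frac{4043}{25} + \frac{11343829331 - 202274 \sqrt{69}}{-135339} = 4043 \cdot \frac{1}{25} + \left(11343829331 - 202274 \sqrt{69}\right) \left(- \frac{1}{135339}\right) = \frac{4043}{25} - \left(\frac{11343829331}{135339} - \frac{202274 \sqrt{69}}{135339}\right) = - \frac{283048557698}{3383475} + \frac{202274 \sqrt{69}}{135339}$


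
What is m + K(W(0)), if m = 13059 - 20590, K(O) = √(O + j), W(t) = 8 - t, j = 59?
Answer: -7531 + √67 ≈ -7522.8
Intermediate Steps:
K(O) = √(59 + O) (K(O) = √(O + 59) = √(59 + O))
m = -7531
m + K(W(0)) = -7531 + √(59 + (8 - 1*0)) = -7531 + √(59 + (8 + 0)) = -7531 + √(59 + 8) = -7531 + √67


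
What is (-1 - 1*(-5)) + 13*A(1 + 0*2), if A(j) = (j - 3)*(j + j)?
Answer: -48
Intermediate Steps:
A(j) = 2*j*(-3 + j) (A(j) = (-3 + j)*(2*j) = 2*j*(-3 + j))
(-1 - 1*(-5)) + 13*A(1 + 0*2) = (-1 - 1*(-5)) + 13*(2*(1 + 0*2)*(-3 + (1 + 0*2))) = (-1 + 5) + 13*(2*(1 + 0)*(-3 + (1 + 0))) = 4 + 13*(2*1*(-3 + 1)) = 4 + 13*(2*1*(-2)) = 4 + 13*(-4) = 4 - 52 = -48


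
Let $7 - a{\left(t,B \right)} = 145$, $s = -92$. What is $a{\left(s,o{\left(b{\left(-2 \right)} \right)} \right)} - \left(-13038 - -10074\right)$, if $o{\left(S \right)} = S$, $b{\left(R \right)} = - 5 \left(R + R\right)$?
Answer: $2826$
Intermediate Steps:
$b{\left(R \right)} = - 10 R$ ($b{\left(R \right)} = - 5 \cdot 2 R = - 10 R$)
$a{\left(t,B \right)} = -138$ ($a{\left(t,B \right)} = 7 - 145 = -138$)
$a{\left(s,o{\left(b{\left(-2 \right)} \right)} \right)} - \left(-13038 - -10074\right) = -138 - \left(-13038 - -10074\right) = -138 - \left(-13038 + 10074\right) = -138 - -2964 = -138 + 2964 = 2826$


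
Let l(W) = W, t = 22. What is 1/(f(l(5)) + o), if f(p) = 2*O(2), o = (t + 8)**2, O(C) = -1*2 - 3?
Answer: 1/890 ≈ 0.0011236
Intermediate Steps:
O(C) = -5 (O(C) = -2 - 3 = -5)
o = 900 (o = (22 + 8)**2 = 30**2 = 900)
f(p) = -10 (f(p) = 2*(-5) = -10)
1/(f(l(5)) + o) = 1/(-10 + 900) = 1/890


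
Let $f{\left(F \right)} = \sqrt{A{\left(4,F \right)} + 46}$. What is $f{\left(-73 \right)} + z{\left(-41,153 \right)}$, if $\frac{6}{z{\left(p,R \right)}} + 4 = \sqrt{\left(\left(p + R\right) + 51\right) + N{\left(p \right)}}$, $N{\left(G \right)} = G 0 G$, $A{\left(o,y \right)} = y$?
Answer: $\frac{8}{49} + \frac{2 \sqrt{163}}{49} + 3 i \sqrt{3} \approx 0.68437 + 5.1962 i$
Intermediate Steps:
$N{\left(G \right)} = 0$ ($N{\left(G \right)} = 0 G = 0$)
$f{\left(F \right)} = \sqrt{46 + F}$ ($f{\left(F \right)} = \sqrt{F + 46} = \sqrt{46 + F}$)
$z{\left(p,R \right)} = \frac{6}{-4 + \sqrt{51 + R + p}}$ ($z{\left(p,R \right)} = \frac{6}{-4 + \sqrt{\left(\left(p + R\right) + 51\right) + 0}} = \frac{6}{-4 + \sqrt{\left(\left(R + p\right) + 51\right) + 0}} = \frac{6}{-4 + \sqrt{\left(51 + R + p\right) + 0}} = \frac{6}{-4 + \sqrt{51 + R + p}}$)
$f{\left(-73 \right)} + z{\left(-41,153 \right)} = \sqrt{46 - 73} + \frac{6}{-4 + \sqrt{51 + 153 - 41}} = \sqrt{-27} + \frac{6}{-4 + \sqrt{163}} = 3 i \sqrt{3} + \frac{6}{-4 + \sqrt{163}} = \frac{6}{-4 + \sqrt{163}} + 3 i \sqrt{3}$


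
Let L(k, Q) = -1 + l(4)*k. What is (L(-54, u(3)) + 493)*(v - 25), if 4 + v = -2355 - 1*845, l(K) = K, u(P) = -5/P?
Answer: -891204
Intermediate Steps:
L(k, Q) = -1 + 4*k
v = -3204 (v = -4 + (-2355 - 1*845) = -4 + (-2355 - 845) = -4 - 3200 = -3204)
(L(-54, u(3)) + 493)*(v - 25) = ((-1 + 4*(-54)) + 493)*(-3204 - 25) = ((-1 - 216) + 493)*(-3229) = (-217 + 493)*(-3229) = 276*(-3229) = -891204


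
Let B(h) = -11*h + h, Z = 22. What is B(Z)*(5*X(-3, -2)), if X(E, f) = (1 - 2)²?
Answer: -1100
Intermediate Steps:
X(E, f) = 1 (X(E, f) = (-1)² = 1)
B(h) = -10*h
B(Z)*(5*X(-3, -2)) = (-10*22)*(5*1) = -220*5 = -1100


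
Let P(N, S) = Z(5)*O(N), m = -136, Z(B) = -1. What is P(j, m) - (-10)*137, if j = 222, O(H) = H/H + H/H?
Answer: 1368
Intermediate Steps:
O(H) = 2 (O(H) = 1 + 1 = 2)
P(N, S) = -2 (P(N, S) = -1*2 = -2)
P(j, m) - (-10)*137 = -2 - (-10)*137 = -2 - 1*(-1370) = -2 + 1370 = 1368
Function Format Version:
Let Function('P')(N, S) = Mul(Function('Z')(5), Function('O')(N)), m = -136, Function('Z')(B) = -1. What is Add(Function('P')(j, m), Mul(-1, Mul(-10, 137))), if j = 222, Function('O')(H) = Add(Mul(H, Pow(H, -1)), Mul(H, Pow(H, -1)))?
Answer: 1368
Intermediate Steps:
Function('O')(H) = 2 (Function('O')(H) = Add(1, 1) = 2)
Function('P')(N, S) = -2 (Function('P')(N, S) = Mul(-1, 2) = -2)
Add(Function('P')(j, m), Mul(-1, Mul(-10, 137))) = Add(-2, Mul(-1, Mul(-10, 137))) = Add(-2, Mul(-1, -1370)) = Add(-2, 1370) = 1368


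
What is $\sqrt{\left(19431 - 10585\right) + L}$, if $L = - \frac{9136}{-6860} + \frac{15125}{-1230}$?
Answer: $\frac{\sqrt{32093025318690}}{60270} \approx 93.995$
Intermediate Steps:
$L = - \frac{4626011}{421890}$ ($L = \left(-9136\right) \left(- \frac{1}{6860}\right) + 15125 \left(- \frac{1}{1230}\right) = \frac{2284}{1715} - \frac{3025}{246} = - \frac{4626011}{421890} \approx -10.965$)
$\sqrt{\left(19431 - 10585\right) + L} = \sqrt{\left(19431 - 10585\right) - \frac{4626011}{421890}} = \sqrt{8846 - \frac{4626011}{421890}} = \sqrt{\frac{3727412929}{421890}} = \frac{\sqrt{32093025318690}}{60270}$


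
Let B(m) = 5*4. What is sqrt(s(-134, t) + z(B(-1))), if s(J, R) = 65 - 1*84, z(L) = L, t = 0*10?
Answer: 1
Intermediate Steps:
B(m) = 20
t = 0
s(J, R) = -19 (s(J, R) = 65 - 84 = -19)
sqrt(s(-134, t) + z(B(-1))) = sqrt(-19 + 20) = sqrt(1) = 1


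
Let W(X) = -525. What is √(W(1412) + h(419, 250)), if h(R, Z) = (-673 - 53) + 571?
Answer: 2*I*√170 ≈ 26.077*I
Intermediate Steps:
h(R, Z) = -155 (h(R, Z) = -726 + 571 = -155)
√(W(1412) + h(419, 250)) = √(-525 - 155) = √(-680) = 2*I*√170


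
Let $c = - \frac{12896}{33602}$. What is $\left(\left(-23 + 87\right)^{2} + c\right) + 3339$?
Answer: $\frac{124908987}{16801} \approx 7434.6$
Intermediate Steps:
$c = - \frac{6448}{16801}$ ($c = \left(-12896\right) \frac{1}{33602} = - \frac{6448}{16801} \approx -0.38379$)
$\left(\left(-23 + 87\right)^{2} + c\right) + 3339 = \left(\left(-23 + 87\right)^{2} - \frac{6448}{16801}\right) + 3339 = \left(64^{2} - \frac{6448}{16801}\right) + 3339 = \left(4096 - \frac{6448}{16801}\right) + 3339 = \frac{68810448}{16801} + 3339 = \frac{124908987}{16801}$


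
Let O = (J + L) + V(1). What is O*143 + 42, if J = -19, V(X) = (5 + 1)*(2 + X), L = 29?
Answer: 4046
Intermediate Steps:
V(X) = 12 + 6*X (V(X) = 6*(2 + X) = 12 + 6*X)
O = 28 (O = (-19 + 29) + (12 + 6*1) = 10 + (12 + 6) = 10 + 18 = 28)
O*143 + 42 = 28*143 + 42 = 4004 + 42 = 4046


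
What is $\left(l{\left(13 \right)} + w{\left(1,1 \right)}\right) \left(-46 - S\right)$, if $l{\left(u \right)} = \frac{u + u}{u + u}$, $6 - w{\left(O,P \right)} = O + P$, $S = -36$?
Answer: $-50$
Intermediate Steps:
$w{\left(O,P \right)} = 6 - O - P$ ($w{\left(O,P \right)} = 6 - \left(O + P\right) = 6 - O - P$)
$l{\left(u \right)} = 1$ ($l{\left(u \right)} = \frac{2 u}{2 u} = 2 u \frac{1}{2 u} = 1$)
$\left(l{\left(13 \right)} + w{\left(1,1 \right)}\right) \left(-46 - S\right) = \left(1 - -4\right) \left(-46 - -36\right) = \left(1 - -4\right) \left(-46 + 36\right) = \left(1 + 4\right) \left(-10\right) = 5 \left(-10\right) = -50$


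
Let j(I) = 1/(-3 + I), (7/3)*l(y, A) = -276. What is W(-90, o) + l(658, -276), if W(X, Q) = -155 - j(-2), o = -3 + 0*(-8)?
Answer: -9558/35 ≈ -273.09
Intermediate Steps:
l(y, A) = -828/7 (l(y, A) = (3/7)*(-276) = -828/7)
o = -3 (o = -3 + 0 = -3)
W(X, Q) = -774/5 (W(X, Q) = -155 - 1/(-3 - 2) = -155 - 1/(-5) = -155 - 1*(-1/5) = -155 + 1/5 = -774/5)
W(-90, o) + l(658, -276) = -774/5 - 828/7 = -9558/35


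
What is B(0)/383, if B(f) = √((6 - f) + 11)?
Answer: √17/383 ≈ 0.010765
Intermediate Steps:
B(f) = √(17 - f)
B(0)/383 = √(17 - 1*0)/383 = √(17 + 0)*(1/383) = √17*(1/383) = √17/383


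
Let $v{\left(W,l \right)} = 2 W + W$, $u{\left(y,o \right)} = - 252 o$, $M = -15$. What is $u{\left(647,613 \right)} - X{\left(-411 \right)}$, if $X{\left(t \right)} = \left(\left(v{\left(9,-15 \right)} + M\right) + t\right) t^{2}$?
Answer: $67245003$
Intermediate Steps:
$v{\left(W,l \right)} = 3 W$
$X{\left(t \right)} = t^{2} \left(12 + t\right)$ ($X{\left(t \right)} = \left(\left(3 \cdot 9 - 15\right) + t\right) t^{2} = \left(\left(27 - 15\right) + t\right) t^{2} = \left(12 + t\right) t^{2} = t^{2} \left(12 + t\right)$)
$u{\left(647,613 \right)} - X{\left(-411 \right)} = \left(-252\right) 613 - \left(-411\right)^{2} \left(12 - 411\right) = -154476 - 168921 \left(-399\right) = -154476 - -67399479 = -154476 + 67399479 = 67245003$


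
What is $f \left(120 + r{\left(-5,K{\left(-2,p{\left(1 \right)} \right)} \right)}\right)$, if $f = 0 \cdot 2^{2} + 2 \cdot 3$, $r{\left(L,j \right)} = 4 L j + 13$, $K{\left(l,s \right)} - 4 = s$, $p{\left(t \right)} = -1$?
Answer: $438$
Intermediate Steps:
$K{\left(l,s \right)} = 4 + s$
$r{\left(L,j \right)} = 13 + 4 L j$ ($r{\left(L,j \right)} = 4 L j + 13 = 13 + 4 L j$)
$f = 6$ ($f = 0 \cdot 4 + 6 = 0 + 6 = 6$)
$f \left(120 + r{\left(-5,K{\left(-2,p{\left(1 \right)} \right)} \right)}\right) = 6 \left(120 + \left(13 + 4 \left(-5\right) \left(4 - 1\right)\right)\right) = 6 \left(120 + \left(13 + 4 \left(-5\right) 3\right)\right) = 6 \left(120 + \left(13 - 60\right)\right) = 6 \left(120 - 47\right) = 6 \cdot 73 = 438$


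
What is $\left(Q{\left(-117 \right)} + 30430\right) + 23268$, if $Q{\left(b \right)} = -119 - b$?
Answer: $53696$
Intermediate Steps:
$\left(Q{\left(-117 \right)} + 30430\right) + 23268 = \left(\left(-119 - -117\right) + 30430\right) + 23268 = \left(\left(-119 + 117\right) + 30430\right) + 23268 = \left(-2 + 30430\right) + 23268 = 30428 + 23268 = 53696$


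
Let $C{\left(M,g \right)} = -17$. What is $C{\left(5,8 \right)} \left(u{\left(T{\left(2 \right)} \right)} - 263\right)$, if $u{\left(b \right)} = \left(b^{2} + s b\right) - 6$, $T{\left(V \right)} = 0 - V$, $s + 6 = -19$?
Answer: $3655$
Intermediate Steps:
$s = -25$ ($s = -6 - 19 = -25$)
$T{\left(V \right)} = - V$
$u{\left(b \right)} = -6 + b^{2} - 25 b$ ($u{\left(b \right)} = \left(b^{2} - 25 b\right) - 6 = -6 + b^{2} - 25 b$)
$C{\left(5,8 \right)} \left(u{\left(T{\left(2 \right)} \right)} - 263\right) = - 17 \left(\left(-6 + \left(\left(-1\right) 2\right)^{2} - 25 \left(\left(-1\right) 2\right)\right) - 263\right) = - 17 \left(\left(-6 + \left(-2\right)^{2} - -50\right) - 263\right) = - 17 \left(\left(-6 + 4 + 50\right) - 263\right) = - 17 \left(48 - 263\right) = \left(-17\right) \left(-215\right) = 3655$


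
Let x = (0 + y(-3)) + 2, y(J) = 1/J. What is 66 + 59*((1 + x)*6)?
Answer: 1010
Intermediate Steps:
x = 5/3 (x = (0 + 1/(-3)) + 2 = (0 - 1/3) + 2 = -1/3 + 2 = 5/3 ≈ 1.6667)
66 + 59*((1 + x)*6) = 66 + 59*((1 + 5/3)*6) = 66 + 59*((8/3)*6) = 66 + 59*16 = 66 + 944 = 1010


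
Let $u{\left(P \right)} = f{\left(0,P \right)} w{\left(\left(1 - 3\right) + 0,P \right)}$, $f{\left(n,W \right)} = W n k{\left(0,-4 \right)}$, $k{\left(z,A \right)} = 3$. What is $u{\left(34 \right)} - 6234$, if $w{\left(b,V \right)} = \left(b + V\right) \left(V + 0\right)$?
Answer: $-6234$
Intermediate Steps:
$w{\left(b,V \right)} = V \left(V + b\right)$ ($w{\left(b,V \right)} = \left(V + b\right) V = V \left(V + b\right)$)
$f{\left(n,W \right)} = 3 W n$ ($f{\left(n,W \right)} = W n 3 = 3 W n$)
$u{\left(P \right)} = 0$ ($u{\left(P \right)} = 3 P 0 P \left(P + \left(\left(1 - 3\right) + 0\right)\right) = 0 P \left(P + \left(-2 + 0\right)\right) = 0 P \left(P - 2\right) = 0 P \left(-2 + P\right) = 0$)
$u{\left(34 \right)} - 6234 = 0 - 6234 = -6234$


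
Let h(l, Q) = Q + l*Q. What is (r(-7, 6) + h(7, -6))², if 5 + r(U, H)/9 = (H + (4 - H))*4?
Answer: 2601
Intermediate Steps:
r(U, H) = 99 (r(U, H) = -45 + 9*((H + (4 - H))*4) = -45 + 9*(4*4) = -45 + 9*16 = -45 + 144 = 99)
h(l, Q) = Q + Q*l
(r(-7, 6) + h(7, -6))² = (99 - 6*(1 + 7))² = (99 - 6*8)² = (99 - 48)² = 51² = 2601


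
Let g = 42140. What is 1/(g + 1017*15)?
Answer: 1/57395 ≈ 1.7423e-5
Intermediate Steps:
1/(g + 1017*15) = 1/(42140 + 1017*15) = 1/(42140 + 15255) = 1/57395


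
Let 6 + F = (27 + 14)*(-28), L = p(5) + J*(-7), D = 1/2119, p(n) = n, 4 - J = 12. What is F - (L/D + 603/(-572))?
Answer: -74595633/572 ≈ -1.3041e+5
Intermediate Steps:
J = -8 (J = 4 - 1*12 = 4 - 12 = -8)
D = 1/2119 ≈ 0.00047192
L = 61 (L = 5 - 8*(-7) = 5 + 56 = 61)
F = -1154 (F = -6 + (27 + 14)*(-28) = -6 + 41*(-28) = -6 - 1148 = -1154)
F - (L/D + 603/(-572)) = -1154 - (61/(1/2119) + 603/(-572)) = -1154 - (61*2119 + 603*(-1/572)) = -1154 - (129259 - 603/572) = -1154 - 1*73935545/572 = -1154 - 73935545/572 = -74595633/572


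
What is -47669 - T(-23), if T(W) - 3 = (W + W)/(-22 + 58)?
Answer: -858073/18 ≈ -47671.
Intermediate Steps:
T(W) = 3 + W/18 (T(W) = 3 + (W + W)/(-22 + 58) = 3 + (2*W)/36 = 3 + (2*W)*(1/36) = 3 + W/18)
-47669 - T(-23) = -47669 - (3 + (1/18)*(-23)) = -47669 - (3 - 23/18) = -47669 - 1*31/18 = -47669 - 31/18 = -858073/18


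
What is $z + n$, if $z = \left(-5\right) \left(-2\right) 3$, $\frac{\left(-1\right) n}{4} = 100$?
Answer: $-370$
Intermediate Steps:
$n = -400$ ($n = \left(-4\right) 100 = -400$)
$z = 30$ ($z = 10 \cdot 3 = 30$)
$z + n = 30 - 400 = -370$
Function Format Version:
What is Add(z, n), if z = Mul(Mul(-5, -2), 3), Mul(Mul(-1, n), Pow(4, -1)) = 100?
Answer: -370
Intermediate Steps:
n = -400 (n = Mul(-4, 100) = -400)
z = 30 (z = Mul(10, 3) = 30)
Add(z, n) = Add(30, -400) = -370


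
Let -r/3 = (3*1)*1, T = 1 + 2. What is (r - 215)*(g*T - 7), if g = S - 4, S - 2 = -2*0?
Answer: 2912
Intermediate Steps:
T = 3
S = 2 (S = 2 - 2*0 = 2 + 0 = 2)
g = -2 (g = 2 - 4 = -2)
r = -9 (r = -3*3*1 = -9 ≈ -9.0000)
(r - 215)*(g*T - 7) = (-9 - 215)*(-2*3 - 7) = -224*(-6 - 7) = -224*(-13) = 2912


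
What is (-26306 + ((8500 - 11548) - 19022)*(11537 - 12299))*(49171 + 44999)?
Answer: 1581211671780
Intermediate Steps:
(-26306 + ((8500 - 11548) - 19022)*(11537 - 12299))*(49171 + 44999) = (-26306 + (-3048 - 19022)*(-762))*94170 = (-26306 - 22070*(-762))*94170 = (-26306 + 16817340)*94170 = 16791034*94170 = 1581211671780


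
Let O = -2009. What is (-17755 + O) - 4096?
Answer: -23860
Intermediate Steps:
(-17755 + O) - 4096 = (-17755 - 2009) - 4096 = -19764 - 4096 = -23860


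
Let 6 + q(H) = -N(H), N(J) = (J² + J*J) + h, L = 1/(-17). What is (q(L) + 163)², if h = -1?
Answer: 2084835600/83521 ≈ 24962.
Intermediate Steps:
L = -1/17 ≈ -0.058824
N(J) = -1 + 2*J² (N(J) = (J² + J*J) - 1 = (J² + J²) - 1 = 2*J² - 1 = -1 + 2*J²)
q(H) = -5 - 2*H² (q(H) = -6 - (-1 + 2*H²) = -6 + (1 - 2*H²) = -5 - 2*H²)
(q(L) + 163)² = ((-5 - 2*(-1/17)²) + 163)² = ((-5 - 2*1/289) + 163)² = ((-5 - 2/289) + 163)² = (-1447/289 + 163)² = (45660/289)² = 2084835600/83521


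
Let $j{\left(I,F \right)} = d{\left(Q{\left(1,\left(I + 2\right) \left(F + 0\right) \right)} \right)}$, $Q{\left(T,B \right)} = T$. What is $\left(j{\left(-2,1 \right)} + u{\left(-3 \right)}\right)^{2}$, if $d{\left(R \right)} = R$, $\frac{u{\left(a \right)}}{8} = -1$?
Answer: $49$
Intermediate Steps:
$u{\left(a \right)} = -8$ ($u{\left(a \right)} = 8 \left(-1\right) = -8$)
$j{\left(I,F \right)} = 1$
$\left(j{\left(-2,1 \right)} + u{\left(-3 \right)}\right)^{2} = \left(1 - 8\right)^{2} = \left(-7\right)^{2} = 49$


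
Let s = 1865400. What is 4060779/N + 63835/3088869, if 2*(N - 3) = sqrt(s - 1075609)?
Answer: -150468158416987/2439449737095 + 8121558*sqrt(789791)/789755 ≈ 9077.4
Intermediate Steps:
N = 3 + sqrt(789791)/2 (N = 3 + sqrt(1865400 - 1075609)/2 = 3 + sqrt(789791)/2 ≈ 447.35)
4060779/N + 63835/3088869 = 4060779/(3 + sqrt(789791)/2) + 63835/3088869 = 63835/3088869 + 4060779/(3 + sqrt(789791)/2)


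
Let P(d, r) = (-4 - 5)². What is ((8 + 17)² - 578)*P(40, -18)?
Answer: 3807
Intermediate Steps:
P(d, r) = 81 (P(d, r) = (-9)² = 81)
((8 + 17)² - 578)*P(40, -18) = ((8 + 17)² - 578)*81 = (25² - 578)*81 = (625 - 578)*81 = 47*81 = 3807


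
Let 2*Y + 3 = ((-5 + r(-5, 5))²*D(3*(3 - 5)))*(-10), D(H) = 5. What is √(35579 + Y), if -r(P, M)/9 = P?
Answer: I*√17690/2 ≈ 66.502*I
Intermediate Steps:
r(P, M) = -9*P
Y = -80003/2 (Y = -3/2 + (((-5 - 9*(-5))²*5)*(-10))/2 = -3/2 + (((-5 + 45)²*5)*(-10))/2 = -3/2 + ((40²*5)*(-10))/2 = -3/2 + ((1600*5)*(-10))/2 = -3/2 + (8000*(-10))/2 = -3/2 + (½)*(-80000) = -3/2 - 40000 = -80003/2 ≈ -40002.)
√(35579 + Y) = √(35579 - 80003/2) = √(-8845/2) = I*√17690/2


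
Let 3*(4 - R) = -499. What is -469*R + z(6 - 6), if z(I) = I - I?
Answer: -239659/3 ≈ -79886.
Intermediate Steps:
z(I) = 0
R = 511/3 (R = 4 - ⅓*(-499) = 4 + 499/3 = 511/3 ≈ 170.33)
-469*R + z(6 - 6) = -469*511/3 + 0 = -239659/3 + 0 = -239659/3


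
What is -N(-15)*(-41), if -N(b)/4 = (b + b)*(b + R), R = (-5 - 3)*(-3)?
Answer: 44280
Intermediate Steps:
R = 24 (R = -8*(-3) = 24)
N(b) = -8*b*(24 + b) (N(b) = -4*(b + b)*(b + 24) = -4*2*b*(24 + b) = -8*b*(24 + b))
-N(-15)*(-41) = -(-8*(-15)*(24 - 15))*(-41) = -(-8*(-15)*9)*(-41) = -1080*(-41) = -1*(-44280) = 44280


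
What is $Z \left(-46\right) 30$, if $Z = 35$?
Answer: $-48300$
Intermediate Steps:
$Z \left(-46\right) 30 = 35 \left(-46\right) 30 = \left(-1610\right) 30 = -48300$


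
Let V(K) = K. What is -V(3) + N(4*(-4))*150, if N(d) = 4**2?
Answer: 2397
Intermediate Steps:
N(d) = 16
-V(3) + N(4*(-4))*150 = -1*3 + 16*150 = -3 + 2400 = 2397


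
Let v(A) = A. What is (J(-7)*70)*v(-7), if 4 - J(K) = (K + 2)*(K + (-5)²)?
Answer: -46060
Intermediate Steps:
J(K) = 4 - (2 + K)*(25 + K) (J(K) = 4 - (K + 2)*(K + (-5)²) = 4 - (2 + K)*(K + 25) = 4 - (2 + K)*(25 + K))
(J(-7)*70)*v(-7) = ((-46 - 1*(-7)² - 27*(-7))*70)*(-7) = ((-46 - 1*49 + 189)*70)*(-7) = ((-46 - 49 + 189)*70)*(-7) = (94*70)*(-7) = 6580*(-7) = -46060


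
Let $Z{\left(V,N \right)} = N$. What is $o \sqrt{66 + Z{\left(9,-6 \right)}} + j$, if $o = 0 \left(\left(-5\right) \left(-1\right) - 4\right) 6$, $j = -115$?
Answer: $-115$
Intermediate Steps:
$o = 0$ ($o = 0 \left(5 - 4\right) 6 = 0 \cdot 1 \cdot 6 = 0 \cdot 6 = 0$)
$o \sqrt{66 + Z{\left(9,-6 \right)}} + j = 0 \sqrt{66 - 6} - 115 = 0 \sqrt{60} - 115 = 0 \cdot 2 \sqrt{15} - 115 = 0 - 115 = -115$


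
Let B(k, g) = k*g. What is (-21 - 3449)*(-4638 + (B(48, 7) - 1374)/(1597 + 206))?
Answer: 9673610480/601 ≈ 1.6096e+7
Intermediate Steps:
B(k, g) = g*k
(-21 - 3449)*(-4638 + (B(48, 7) - 1374)/(1597 + 206)) = (-21 - 3449)*(-4638 + (7*48 - 1374)/(1597 + 206)) = -3470*(-4638 + (336 - 1374)/1803) = -3470*(-4638 - 1038*1/1803) = -3470*(-4638 - 346/601) = -3470*(-2787784/601) = 9673610480/601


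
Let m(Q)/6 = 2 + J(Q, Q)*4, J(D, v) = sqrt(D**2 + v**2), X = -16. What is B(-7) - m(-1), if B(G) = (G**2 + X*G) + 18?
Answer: 167 - 24*sqrt(2) ≈ 133.06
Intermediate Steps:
B(G) = 18 + G**2 - 16*G (B(G) = (G**2 - 16*G) + 18 = 18 + G**2 - 16*G)
m(Q) = 12 + 24*sqrt(2)*sqrt(Q**2) (m(Q) = 6*(2 + sqrt(Q**2 + Q**2)*4) = 6*(2 + sqrt(2*Q**2)*4) = 6*(2 + (sqrt(2)*sqrt(Q**2))*4) = 6*(2 + 4*sqrt(2)*sqrt(Q**2)) = 12 + 24*sqrt(2)*sqrt(Q**2))
B(-7) - m(-1) = (18 + (-7)**2 - 16*(-7)) - (12 + 24*sqrt(2)*sqrt((-1)**2)) = (18 + 49 + 112) - (12 + 24*sqrt(2)*sqrt(1)) = 179 - (12 + 24*sqrt(2)*1) = 179 - (12 + 24*sqrt(2)) = 179 + (-12 - 24*sqrt(2)) = 167 - 24*sqrt(2)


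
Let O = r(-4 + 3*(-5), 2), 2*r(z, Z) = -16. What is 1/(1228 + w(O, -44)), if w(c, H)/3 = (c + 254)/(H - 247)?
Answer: 97/118870 ≈ 0.00081602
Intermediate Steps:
r(z, Z) = -8 (r(z, Z) = (1/2)*(-16) = -8)
O = -8
w(c, H) = 3*(254 + c)/(-247 + H) (w(c, H) = 3*((c + 254)/(H - 247)) = 3*((254 + c)/(-247 + H)) = 3*(254 + c)/(-247 + H))
1/(1228 + w(O, -44)) = 1/(1228 + 3*(254 - 8)/(-247 - 44)) = 1/(1228 + 3*246/(-291)) = 1/(1228 + 3*(-1/291)*246) = 1/(1228 - 246/97) = 1/(118870/97) = 97/118870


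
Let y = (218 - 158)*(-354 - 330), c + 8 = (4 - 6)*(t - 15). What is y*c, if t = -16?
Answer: -2216160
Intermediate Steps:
c = 54 (c = -8 + (4 - 6)*(-16 - 15) = -8 - 2*(-31) = -8 + 62 = 54)
y = -41040 (y = 60*(-684) = -41040)
y*c = -41040*54 = -2216160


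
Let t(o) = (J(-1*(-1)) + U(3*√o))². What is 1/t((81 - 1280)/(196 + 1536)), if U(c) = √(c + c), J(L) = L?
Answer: 187489/(433 + √3*433^(¾)*1199^(¼)*√I)² ≈ 0.049664 - 0.097327*I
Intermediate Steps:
U(c) = √2*√c (U(c) = √(2*c) = √2*√c)
t(o) = (1 + √6*o^(¼))² (t(o) = (-1*(-1) + √2*√(3*√o))² = (1 + √2*(√3*o^(¼)))² = (1 + √6*o^(¼))²)
1/t((81 - 1280)/(196 + 1536)) = 1/((1 + √6*((81 - 1280)/(196 + 1536))^(¼))²) = 1/((1 + √6*(-1199/1732)^(¼))²) = 1/((1 + √6*((-1199)^(¼)*√2*433^(¾)/866))²) = 1/((1 + (-1199)^(¼)*√3*433^(¾)/433)²) = (1 + (-1199)^(¼)*√3*433^(¾)/433)⁻²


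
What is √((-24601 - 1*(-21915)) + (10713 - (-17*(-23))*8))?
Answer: √4899 ≈ 69.993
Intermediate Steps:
√((-24601 - 1*(-21915)) + (10713 - (-17*(-23))*8)) = √((-24601 + 21915) + (10713 - 391*8)) = √(-2686 + (10713 - 1*3128)) = √(-2686 + (10713 - 3128)) = √(-2686 + 7585) = √4899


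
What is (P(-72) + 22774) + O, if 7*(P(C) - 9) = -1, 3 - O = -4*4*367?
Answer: 200605/7 ≈ 28658.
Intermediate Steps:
O = 5875 (O = 3 - (-4*4)*367 = 3 - (-16)*367 = 3 - 1*(-5872) = 3 + 5872 = 5875)
P(C) = 62/7 (P(C) = 9 + (⅐)*(-1) = 9 - ⅐ = 62/7)
(P(-72) + 22774) + O = (62/7 + 22774) + 5875 = 159480/7 + 5875 = 200605/7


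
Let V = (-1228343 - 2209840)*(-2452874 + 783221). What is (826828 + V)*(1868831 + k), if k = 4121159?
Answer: 34385977184354856730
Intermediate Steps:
V = 5740572560499 (V = -3438183*(-1669653) = 5740572560499)
(826828 + V)*(1868831 + k) = (826828 + 5740572560499)*(1868831 + 4121159) = 5740573387327*5989990 = 34385977184354856730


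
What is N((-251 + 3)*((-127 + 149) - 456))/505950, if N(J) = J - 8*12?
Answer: 53768/252975 ≈ 0.21254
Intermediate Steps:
N(J) = -96 + J (N(J) = J - 96 = -96 + J)
N((-251 + 3)*((-127 + 149) - 456))/505950 = (-96 + (-251 + 3)*((-127 + 149) - 456))/505950 = (-96 - 248*(22 - 456))*(1/505950) = (-96 - 248*(-434))*(1/505950) = (-96 + 107632)*(1/505950) = 107536*(1/505950) = 53768/252975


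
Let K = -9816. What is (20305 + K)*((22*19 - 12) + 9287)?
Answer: 101669877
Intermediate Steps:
(20305 + K)*((22*19 - 12) + 9287) = (20305 - 9816)*((22*19 - 12) + 9287) = 10489*((418 - 12) + 9287) = 10489*(406 + 9287) = 10489*9693 = 101669877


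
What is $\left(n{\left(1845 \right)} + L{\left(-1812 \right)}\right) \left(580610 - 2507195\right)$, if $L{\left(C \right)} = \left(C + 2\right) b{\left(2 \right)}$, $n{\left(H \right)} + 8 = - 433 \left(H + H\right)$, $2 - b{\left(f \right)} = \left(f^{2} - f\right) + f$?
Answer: $3071280890430$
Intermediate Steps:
$b{\left(f \right)} = 2 - f^{2}$ ($b{\left(f \right)} = 2 - \left(\left(f^{2} - f\right) + f\right) = 2 - f^{2}$)
$n{\left(H \right)} = -8 - 866 H$ ($n{\left(H \right)} = -8 - 433 \left(H + H\right) = -8 - 433 \cdot 2 H = -8 - 866 H$)
$L{\left(C \right)} = -4 - 2 C$ ($L{\left(C \right)} = \left(C + 2\right) \left(2 - 2^{2}\right) = \left(2 + C\right) \left(2 - 4\right) = \left(2 + C\right) \left(-2\right) = -4 - 2 C$)
$\left(n{\left(1845 \right)} + L{\left(-1812 \right)}\right) \left(580610 - 2507195\right) = \left(\left(-8 - 1597770\right) - -3620\right) \left(580610 - 2507195\right) = \left(\left(-8 - 1597770\right) + \left(-4 + 3624\right)\right) \left(580610 - 2507195\right) = \left(-1597778 + 3620\right) \left(580610 - 2507195\right) = \left(-1594158\right) \left(-1926585\right) = 3071280890430$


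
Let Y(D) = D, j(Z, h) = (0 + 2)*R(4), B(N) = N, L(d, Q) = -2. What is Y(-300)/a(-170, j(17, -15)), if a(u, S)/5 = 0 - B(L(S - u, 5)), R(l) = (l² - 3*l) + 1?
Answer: -30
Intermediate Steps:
R(l) = 1 + l² - 3*l
j(Z, h) = 10 (j(Z, h) = (0 + 2)*(1 + 4² - 3*4) = 2*(1 + 16 - 12) = 2*5 = 10)
a(u, S) = 10 (a(u, S) = 5*(0 - 1*(-2)) = 5*(0 + 2) = 5*2 = 10)
Y(-300)/a(-170, j(17, -15)) = -300/10 = -300*⅒ = -30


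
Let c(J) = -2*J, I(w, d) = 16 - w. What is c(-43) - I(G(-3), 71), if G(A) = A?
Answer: 67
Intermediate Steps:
c(-43) - I(G(-3), 71) = -2*(-43) - (16 - 1*(-3)) = 86 - (16 + 3) = 86 - 1*19 = 86 - 19 = 67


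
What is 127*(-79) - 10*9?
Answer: -10123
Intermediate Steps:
127*(-79) - 10*9 = -10033 - 90 = -10123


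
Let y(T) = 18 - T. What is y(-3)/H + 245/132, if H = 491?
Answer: 123067/64812 ≈ 1.8988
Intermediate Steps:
y(-3)/H + 245/132 = (18 - 1*(-3))/491 + 245/132 = (18 + 3)*(1/491) + 245*(1/132) = 21*(1/491) + 245/132 = 21/491 + 245/132 = 123067/64812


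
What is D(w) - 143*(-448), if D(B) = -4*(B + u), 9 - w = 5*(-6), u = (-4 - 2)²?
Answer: 63764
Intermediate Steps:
u = 36 (u = (-6)² = 36)
w = 39 (w = 9 - 5*(-6) = 9 - 1*(-30) = 9 + 30 = 39)
D(B) = -144 - 4*B (D(B) = -4*(B + 36) = -4*(36 + B) = -144 - 4*B)
D(w) - 143*(-448) = (-144 - 4*39) - 143*(-448) = (-144 - 156) + 64064 = -300 + 64064 = 63764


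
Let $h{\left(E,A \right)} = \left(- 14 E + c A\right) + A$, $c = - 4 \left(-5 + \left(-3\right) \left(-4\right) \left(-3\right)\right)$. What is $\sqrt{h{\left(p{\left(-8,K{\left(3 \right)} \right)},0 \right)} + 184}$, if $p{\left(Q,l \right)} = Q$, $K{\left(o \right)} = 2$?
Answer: $2 \sqrt{74} \approx 17.205$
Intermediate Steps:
$c = 164$ ($c = - 4 \left(-5 + 12 \left(-3\right)\right) = - 4 \left(-5 - 36\right) = \left(-4\right) \left(-41\right) = 164$)
$h{\left(E,A \right)} = - 14 E + 165 A$ ($h{\left(E,A \right)} = \left(- 14 E + 164 A\right) + A = - 14 E + 165 A$)
$\sqrt{h{\left(p{\left(-8,K{\left(3 \right)} \right)},0 \right)} + 184} = \sqrt{\left(\left(-14\right) \left(-8\right) + 165 \cdot 0\right) + 184} = \sqrt{\left(112 + 0\right) + 184} = \sqrt{112 + 184} = \sqrt{296} = 2 \sqrt{74}$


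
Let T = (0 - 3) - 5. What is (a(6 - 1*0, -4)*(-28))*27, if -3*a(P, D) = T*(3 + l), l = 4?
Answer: -14112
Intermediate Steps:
T = -8 (T = -3 - 5 = -8)
a(P, D) = 56/3 (a(P, D) = -(-8)*(3 + 4)/3 = -(-8)*7/3 = -⅓*(-56) = 56/3)
(a(6 - 1*0, -4)*(-28))*27 = ((56/3)*(-28))*27 = -1568/3*27 = -14112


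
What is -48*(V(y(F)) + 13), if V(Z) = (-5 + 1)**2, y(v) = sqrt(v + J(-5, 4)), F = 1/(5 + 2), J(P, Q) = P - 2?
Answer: -1392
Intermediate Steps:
J(P, Q) = -2 + P
F = 1/7 ≈ 0.14286
y(v) = sqrt(-7 + v) (y(v) = sqrt(v + (-2 - 5)) = sqrt(v - 7) = sqrt(-7 + v))
V(Z) = 16 (V(Z) = (-4)**2 = 16)
-48*(V(y(F)) + 13) = -48*(16 + 13) = -48*29 = -1392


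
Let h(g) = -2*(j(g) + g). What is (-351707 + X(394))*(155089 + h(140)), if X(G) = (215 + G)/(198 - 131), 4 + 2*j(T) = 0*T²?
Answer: -3647976376880/67 ≈ -5.4447e+10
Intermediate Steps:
j(T) = -2 (j(T) = -2 + (0*T²)/2 = -2 + (½)*0 = -2 + 0 = -2)
X(G) = 215/67 + G/67 (X(G) = (215 + G)/67 = (215 + G)*(1/67) = 215/67 + G/67)
h(g) = 4 - 2*g (h(g) = -2*(-2 + g) = 4 - 2*g)
(-351707 + X(394))*(155089 + h(140)) = (-351707 + (215/67 + (1/67)*394))*(155089 + (4 - 2*140)) = (-351707 + (215/67 + 394/67))*(155089 + (4 - 280)) = (-351707 + 609/67)*(155089 - 276) = -23563760/67*154813 = -3647976376880/67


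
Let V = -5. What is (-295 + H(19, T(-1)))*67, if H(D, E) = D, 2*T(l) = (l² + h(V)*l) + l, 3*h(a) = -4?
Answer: -18492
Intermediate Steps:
h(a) = -4/3 (h(a) = (⅓)*(-4) = -4/3)
T(l) = l²/2 - l/6 (T(l) = ((l² - 4*l/3) + l)/2 = (l² - l/3)/2 = l²/2 - l/6)
(-295 + H(19, T(-1)))*67 = (-295 + 19)*67 = -276*67 = -18492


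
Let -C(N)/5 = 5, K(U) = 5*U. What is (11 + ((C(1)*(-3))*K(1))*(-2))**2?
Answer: 546121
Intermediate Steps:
C(N) = -25 (C(N) = -5*5 = -25)
(11 + ((C(1)*(-3))*K(1))*(-2))**2 = (11 + ((-25*(-3))*(5*1))*(-2))**2 = (11 + (75*5)*(-2))**2 = (11 + 375*(-2))**2 = (11 - 750)**2 = (-739)**2 = 546121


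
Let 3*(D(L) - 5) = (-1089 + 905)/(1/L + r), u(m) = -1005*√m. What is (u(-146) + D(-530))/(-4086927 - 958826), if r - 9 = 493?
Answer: -3893365/4027403992281 + 1005*I*√146/5045753 ≈ -9.6672e-7 + 0.0024067*I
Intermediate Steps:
r = 502 (r = 9 + 493 = 502)
D(L) = 5 - 184/(3*(502 + 1/L)) (D(L) = 5 + ((-1089 + 905)/(1/L + 502))/3 = 5 + (-184/(502 + 1/L))/3 = 5 - 184/(3*(502 + 1/L)))
(u(-146) + D(-530))/(-4086927 - 958826) = (-1005*I*√146 + (15 + 7346*(-530))/(3*(1 + 502*(-530))))/(-4086927 - 958826) = (-1005*I*√146 + (15 - 3893380)/(3*(1 - 266060)))/(-5045753) = (-1005*I*√146 + (⅓)*(-3893365)/(-266059))*(-1/5045753) = (-1005*I*√146 + (⅓)*(-1/266059)*(-3893365))*(-1/5045753) = (-1005*I*√146 + 3893365/798177)*(-1/5045753) = (3893365/798177 - 1005*I*√146)*(-1/5045753) = -3893365/4027403992281 + 1005*I*√146/5045753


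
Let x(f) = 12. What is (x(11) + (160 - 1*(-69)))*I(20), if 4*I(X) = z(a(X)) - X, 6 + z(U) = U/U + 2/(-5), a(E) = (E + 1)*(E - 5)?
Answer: -30607/20 ≈ -1530.3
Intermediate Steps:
a(E) = (1 + E)*(-5 + E)
z(U) = -27/5 (z(U) = -6 + (U/U + 2/(-5)) = -6 + (1 + 2*(-⅕)) = -6 + (1 - ⅖) = -6 + ⅗ = -27/5)
I(X) = -27/20 - X/4 (I(X) = (-27/5 - X)/4 = -27/20 - X/4)
(x(11) + (160 - 1*(-69)))*I(20) = (12 + (160 - 1*(-69)))*(-27/20 - ¼*20) = (12 + (160 + 69))*(-27/20 - 5) = (12 + 229)*(-127/20) = 241*(-127/20) = -30607/20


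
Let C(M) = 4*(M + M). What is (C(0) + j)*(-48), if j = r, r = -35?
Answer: 1680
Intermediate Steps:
C(M) = 8*M (C(M) = 4*(2*M) = 8*M)
j = -35
(C(0) + j)*(-48) = (8*0 - 35)*(-48) = (0 - 35)*(-48) = -35*(-48) = 1680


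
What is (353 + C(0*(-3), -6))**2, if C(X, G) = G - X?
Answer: 120409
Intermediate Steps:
(353 + C(0*(-3), -6))**2 = (353 + (-6 - 0*(-3)))**2 = (353 + (-6 - 1*0))**2 = (353 + (-6 + 0))**2 = (353 - 6)**2 = 347**2 = 120409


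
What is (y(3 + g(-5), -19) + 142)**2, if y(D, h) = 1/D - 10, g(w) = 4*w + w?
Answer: 8427409/484 ≈ 17412.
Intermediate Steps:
g(w) = 5*w
y(D, h) = -10 + 1/D
(y(3 + g(-5), -19) + 142)**2 = ((-10 + 1/(3 + 5*(-5))) + 142)**2 = ((-10 + 1/(3 - 25)) + 142)**2 = ((-10 + 1/(-22)) + 142)**2 = ((-10 - 1/22) + 142)**2 = (-221/22 + 142)**2 = (2903/22)**2 = 8427409/484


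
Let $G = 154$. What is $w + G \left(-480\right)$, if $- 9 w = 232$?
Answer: $- \frac{665512}{9} \approx -73946.0$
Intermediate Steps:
$w = - \frac{232}{9}$ ($w = \left(- \frac{1}{9}\right) 232 = - \frac{232}{9} \approx -25.778$)
$w + G \left(-480\right) = - \frac{232}{9} + 154 \left(-480\right) = - \frac{232}{9} - 73920 = - \frac{665512}{9}$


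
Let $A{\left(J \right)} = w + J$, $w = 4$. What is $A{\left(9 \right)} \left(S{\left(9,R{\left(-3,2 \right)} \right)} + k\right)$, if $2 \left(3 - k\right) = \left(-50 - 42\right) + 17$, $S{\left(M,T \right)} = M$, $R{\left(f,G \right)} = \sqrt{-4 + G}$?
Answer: $\frac{1287}{2} \approx 643.5$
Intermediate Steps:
$A{\left(J \right)} = 4 + J$
$k = \frac{81}{2}$ ($k = 3 - \frac{\left(-50 - 42\right) + 17}{2} = 3 - \frac{-92 + 17}{2} = 3 - - \frac{75}{2} = 3 + \frac{75}{2} = \frac{81}{2} \approx 40.5$)
$A{\left(9 \right)} \left(S{\left(9,R{\left(-3,2 \right)} \right)} + k\right) = \left(4 + 9\right) \left(9 + \frac{81}{2}\right) = 13 \cdot \frac{99}{2} = \frac{1287}{2}$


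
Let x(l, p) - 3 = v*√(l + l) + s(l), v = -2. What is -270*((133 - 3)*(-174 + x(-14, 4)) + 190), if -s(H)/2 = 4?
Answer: 6231600 + 140400*I*√7 ≈ 6.2316e+6 + 3.7146e+5*I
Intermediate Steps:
s(H) = -8 (s(H) = -2*4 = -8)
x(l, p) = -5 - 2*√2*√l (x(l, p) = 3 + (-2*√(l + l) - 8) = 3 + (-2*√2*√l - 8) = 3 + (-8 - 2*√2*√l) = -5 - 2*√2*√l)
-270*((133 - 3)*(-174 + x(-14, 4)) + 190) = -270*((133 - 3)*(-174 + (-5 - 2*√2*√(-14))) + 190) = -270*(130*(-174 + (-5 - 2*√2*I*√14)) + 190) = -270*(130*(-174 + (-5 - 4*I*√7)) + 190) = -270*(130*(-179 - 4*I*√7) + 190) = -270*((-23270 - 520*I*√7) + 190) = -270*(-23080 - 520*I*√7) = 6231600 + 140400*I*√7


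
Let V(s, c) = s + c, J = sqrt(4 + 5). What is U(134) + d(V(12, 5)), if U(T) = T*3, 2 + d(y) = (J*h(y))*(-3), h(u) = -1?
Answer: 409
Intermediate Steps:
J = 3 (J = sqrt(9) = 3)
V(s, c) = c + s
d(y) = 7 (d(y) = -2 + (3*(-1))*(-3) = -2 - 3*(-3) = -2 + 9 = 7)
U(T) = 3*T
U(134) + d(V(12, 5)) = 3*134 + 7 = 402 + 7 = 409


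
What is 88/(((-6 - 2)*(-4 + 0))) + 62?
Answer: 259/4 ≈ 64.750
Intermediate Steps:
88/(((-6 - 2)*(-4 + 0))) + 62 = 88/((-8*(-4))) + 62 = 88/32 + 62 = 88*(1/32) + 62 = 11/4 + 62 = 259/4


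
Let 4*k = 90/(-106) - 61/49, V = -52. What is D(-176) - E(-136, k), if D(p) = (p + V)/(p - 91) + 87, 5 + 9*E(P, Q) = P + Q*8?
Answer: 216311204/2080197 ≈ 103.99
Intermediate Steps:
k = -2719/5194 (k = (90/(-106) - 61/49)/4 = (90*(-1/106) - 61*1/49)/4 = (-45/53 - 61/49)/4 = (1/4)*(-5438/2597) = -2719/5194 ≈ -0.52349)
E(P, Q) = -5/9 + P/9 + 8*Q/9 (E(P, Q) = -5/9 + (P + Q*8)/9 = -5/9 + (P + 8*Q)/9 = -5/9 + (P/9 + 8*Q/9) = -5/9 + P/9 + 8*Q/9)
D(p) = 87 + (-52 + p)/(-91 + p) (D(p) = (p - 52)/(p - 91) + 87 = (-52 + p)/(-91 + p) + 87 = 87 + (-52 + p)/(-91 + p))
D(-176) - E(-136, k) = (-7969 + 88*(-176))/(-91 - 176) - (-5/9 + (1/9)*(-136) + (8/9)*(-2719/5194)) = (-7969 - 15488)/(-267) - (-5/9 - 136/9 - 10876/23373) = -1/267*(-23457) - 1*(-377053/23373) = 7819/89 + 377053/23373 = 216311204/2080197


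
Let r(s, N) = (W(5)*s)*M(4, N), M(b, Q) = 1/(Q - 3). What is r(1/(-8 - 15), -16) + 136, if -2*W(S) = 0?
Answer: 136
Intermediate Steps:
M(b, Q) = 1/(-3 + Q)
W(S) = 0 (W(S) = -½*0 = 0)
r(s, N) = 0 (r(s, N) = (0*s)/(-3 + N) = 0/(-3 + N) = 0)
r(1/(-8 - 15), -16) + 136 = 0 + 136 = 136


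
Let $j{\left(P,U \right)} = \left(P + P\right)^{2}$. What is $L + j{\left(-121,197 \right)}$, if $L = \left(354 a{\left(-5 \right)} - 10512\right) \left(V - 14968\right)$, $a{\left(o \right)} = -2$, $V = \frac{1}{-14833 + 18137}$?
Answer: $\frac{138767604019}{826} \approx 1.68 \cdot 10^{8}$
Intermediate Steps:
$V = \frac{1}{3304} \approx 0.00030266$
$j{\left(P,U \right)} = 4 P^{2}$ ($j{\left(P,U \right)} = \left(2 P\right)^{2} = 4 P^{2}$)
$L = \frac{138719230155}{826}$ ($L = \left(354 \left(-2\right) - 10512\right) \left(\frac{1}{3304} - 14968\right) = \left(-708 - 10512\right) \left(- \frac{49454271}{3304}\right) = \left(-11220\right) \left(- \frac{49454271}{3304}\right) = \frac{138719230155}{826} \approx 1.6794 \cdot 10^{8}$)
$L + j{\left(-121,197 \right)} = \frac{138719230155}{826} + 4 \left(-121\right)^{2} = \frac{138719230155}{826} + 4 \cdot 14641 = \frac{138719230155}{826} + 58564 = \frac{138767604019}{826}$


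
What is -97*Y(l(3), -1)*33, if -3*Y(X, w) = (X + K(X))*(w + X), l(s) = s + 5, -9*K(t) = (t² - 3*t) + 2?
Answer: 74690/3 ≈ 24897.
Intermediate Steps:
K(t) = -2/9 - t²/9 + t/3 (K(t) = -((t² - 3*t) + 2)/9 = -(2 + t² - 3*t)/9 = -2/9 - t²/9 + t/3)
l(s) = 5 + s
Y(X, w) = -(X + w)*(-2/9 - X²/9 + 4*X/3)/3 (Y(X, w) = -(X + (-2/9 - X²/9 + X/3))*(w + X)/3 = -(-2/9 - X²/9 + 4*X/3)*(X + w)/3 = -(X + w)*(-2/9 - X²/9 + 4*X/3)/3)
-97*Y(l(3), -1)*33 = -97*(-4*(5 + 3)²/9 + (5 + 3)³/27 + 2*(5 + 3)/27 + (2/27)*(-1) - 4/9*(5 + 3)*(-1) + (1/27)*(-1)*(5 + 3)²)*33 = -97*(-4/9*8² + (1/27)*8³ + (2/27)*8 - 2/27 - 4/9*8*(-1) + (1/27)*(-1)*8²)*33 = -97*(-4/9*64 + (1/27)*512 + 16/27 - 2/27 + 32/9 + (1/27)*(-1)*64)*33 = -97*(-256/9 + 512/27 + 16/27 - 2/27 + 32/9 - 64/27)*33 = -(-6790)*33/9 = -97*(-770/3) = 74690/3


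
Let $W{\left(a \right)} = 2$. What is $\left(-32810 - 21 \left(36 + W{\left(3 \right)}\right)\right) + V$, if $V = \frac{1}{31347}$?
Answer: $- \frac{1053509975}{31347} \approx -33608.0$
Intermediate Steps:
$V = \frac{1}{31347} \approx 3.1901 \cdot 10^{-5}$
$\left(-32810 - 21 \left(36 + W{\left(3 \right)}\right)\right) + V = \left(-32810 - 21 \left(36 + 2\right)\right) + \frac{1}{31347} = \left(-32810 - 798\right) + \frac{1}{31347} = -33608 + \frac{1}{31347} = - \frac{1053509975}{31347}$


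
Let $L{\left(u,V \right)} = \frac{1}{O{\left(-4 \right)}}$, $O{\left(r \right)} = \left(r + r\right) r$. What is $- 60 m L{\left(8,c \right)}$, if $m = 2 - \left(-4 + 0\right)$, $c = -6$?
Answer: $- \frac{45}{4} \approx -11.25$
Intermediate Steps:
$O{\left(r \right)} = 2 r^{2}$ ($O{\left(r \right)} = 2 r r = 2 r^{2}$)
$L{\left(u,V \right)} = \frac{1}{32}$ ($L{\left(u,V \right)} = \frac{1}{2 \left(-4\right)^{2}} = \frac{1}{2 \cdot 16} = \frac{1}{32}$)
$m = 6$ ($m = 2 - -4 = 2 + 4 = 6$)
$- 60 m L{\left(8,c \right)} = \left(-60\right) 6 \cdot \frac{1}{32} = \left(-360\right) \frac{1}{32} = - \frac{45}{4}$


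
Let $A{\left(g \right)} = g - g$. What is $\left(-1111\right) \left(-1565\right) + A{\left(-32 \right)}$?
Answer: $1738715$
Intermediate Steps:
$A{\left(g \right)} = 0$
$\left(-1111\right) \left(-1565\right) + A{\left(-32 \right)} = \left(-1111\right) \left(-1565\right) + 0 = 1738715 + 0 = 1738715$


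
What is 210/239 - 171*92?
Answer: -3759738/239 ≈ -15731.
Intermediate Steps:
210/239 - 171*92 = 210*(1/239) - 15732 = 210/239 - 15732 = -3759738/239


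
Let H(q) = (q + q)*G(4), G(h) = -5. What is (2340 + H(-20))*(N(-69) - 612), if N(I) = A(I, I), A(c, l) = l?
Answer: -1729740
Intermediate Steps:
N(I) = I
H(q) = -10*q (H(q) = (q + q)*(-5) = (2*q)*(-5) = -10*q)
(2340 + H(-20))*(N(-69) - 612) = (2340 - 10*(-20))*(-69 - 612) = (2340 + 200)*(-681) = 2540*(-681) = -1729740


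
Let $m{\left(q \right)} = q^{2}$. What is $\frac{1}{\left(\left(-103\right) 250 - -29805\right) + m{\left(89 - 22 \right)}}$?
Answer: $\frac{1}{8544} \approx 0.00011704$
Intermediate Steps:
$\frac{1}{\left(\left(-103\right) 250 - -29805\right) + m{\left(89 - 22 \right)}} = \frac{1}{\left(\left(-103\right) 250 - -29805\right) + \left(89 - 22\right)^{2}} = \frac{1}{\left(-25750 + 29805\right) + \left(89 - 22\right)^{2}} = \frac{1}{4055 + 67^{2}} = \frac{1}{4055 + 4489} = \frac{1}{8544}$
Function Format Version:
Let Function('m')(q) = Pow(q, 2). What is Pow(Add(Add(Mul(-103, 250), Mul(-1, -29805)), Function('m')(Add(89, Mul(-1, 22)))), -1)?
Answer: Rational(1, 8544) ≈ 0.00011704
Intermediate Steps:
Pow(Add(Add(Mul(-103, 250), Mul(-1, -29805)), Function('m')(Add(89, Mul(-1, 22)))), -1) = Pow(Add(Add(Mul(-103, 250), Mul(-1, -29805)), Pow(Add(89, Mul(-1, 22)), 2)), -1) = Pow(Add(Add(-25750, 29805), Pow(Add(89, -22), 2)), -1) = Pow(Add(4055, Pow(67, 2)), -1) = Pow(Add(4055, 4489), -1) = Pow(8544, -1) = Rational(1, 8544)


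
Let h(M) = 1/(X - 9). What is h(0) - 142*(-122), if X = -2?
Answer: 190563/11 ≈ 17324.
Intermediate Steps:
h(M) = -1/11 (h(M) = 1/(-2 - 9) = 1/(-11) = -1/11)
h(0) - 142*(-122) = -1/11 - 142*(-122) = -1/11 + 17324 = 190563/11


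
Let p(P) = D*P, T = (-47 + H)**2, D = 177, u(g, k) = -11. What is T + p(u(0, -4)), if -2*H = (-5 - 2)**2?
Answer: 12661/4 ≈ 3165.3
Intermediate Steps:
H = -49/2 (H = -(-5 - 2)**2/2 = -1/2*(-7)**2 = -1/2*49 = -49/2 ≈ -24.500)
T = 20449/4 (T = (-47 - 49/2)**2 = (-143/2)**2 = 20449/4 ≈ 5112.3)
p(P) = 177*P
T + p(u(0, -4)) = 20449/4 + 177*(-11) = 20449/4 - 1947 = 12661/4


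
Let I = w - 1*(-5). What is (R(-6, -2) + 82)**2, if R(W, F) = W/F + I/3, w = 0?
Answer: 67600/9 ≈ 7511.1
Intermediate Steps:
I = 5 (I = 0 - 1*(-5) = 0 + 5 = 5)
R(W, F) = 5/3 + W/F (R(W, F) = W/F + 5/3 = 5/3 + W/F)
(R(-6, -2) + 82)**2 = ((5/3 - 6/(-2)) + 82)**2 = ((5/3 - 6*(-1/2)) + 82)**2 = ((5/3 + 3) + 82)**2 = (14/3 + 82)**2 = (260/3)**2 = 67600/9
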